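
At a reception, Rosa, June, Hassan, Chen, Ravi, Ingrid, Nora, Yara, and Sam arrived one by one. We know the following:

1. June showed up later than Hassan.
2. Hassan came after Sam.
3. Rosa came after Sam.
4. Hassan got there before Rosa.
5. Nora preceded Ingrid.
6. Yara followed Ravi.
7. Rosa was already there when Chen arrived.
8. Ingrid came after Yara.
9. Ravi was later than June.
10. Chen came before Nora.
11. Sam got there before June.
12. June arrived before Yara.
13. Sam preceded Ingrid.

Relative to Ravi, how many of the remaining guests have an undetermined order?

3

Forced before Ravi: Hassan, June, and Sam; forced after Ravi: Ingrid and Yara.
That leaves Chen, Nora, and Rosa with no forced order relative to Ravi — 3.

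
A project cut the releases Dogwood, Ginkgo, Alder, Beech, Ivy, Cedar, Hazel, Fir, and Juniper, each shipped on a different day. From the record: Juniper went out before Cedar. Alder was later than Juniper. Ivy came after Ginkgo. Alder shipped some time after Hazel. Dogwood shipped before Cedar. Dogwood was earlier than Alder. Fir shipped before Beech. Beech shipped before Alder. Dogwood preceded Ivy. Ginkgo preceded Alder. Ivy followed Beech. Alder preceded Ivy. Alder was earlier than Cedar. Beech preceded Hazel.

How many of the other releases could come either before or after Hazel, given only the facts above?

3

Forced before Hazel: Beech and Fir; forced after Hazel: Alder, Cedar, and Ivy.
That leaves Dogwood, Ginkgo, and Juniper with no forced order relative to Hazel — 3.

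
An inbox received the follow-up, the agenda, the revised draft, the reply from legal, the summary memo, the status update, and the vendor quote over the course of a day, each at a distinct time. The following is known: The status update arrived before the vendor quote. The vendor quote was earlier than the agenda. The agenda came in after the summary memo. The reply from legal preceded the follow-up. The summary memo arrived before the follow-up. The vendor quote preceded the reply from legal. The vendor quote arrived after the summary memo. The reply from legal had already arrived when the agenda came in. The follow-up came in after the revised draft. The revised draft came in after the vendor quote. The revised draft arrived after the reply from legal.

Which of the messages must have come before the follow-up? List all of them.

Directly stated before the follow-up: the reply from legal, the revised draft, and the summary memo.
The status update reaches the follow-up via the status update → the vendor quote → the revised draft → the follow-up.
The vendor quote reaches the follow-up via the vendor quote → the revised draft → the follow-up.
No chain forces the agenda ahead of the follow-up.

the reply from legal, the revised draft, the status update, the summary memo, the vendor quote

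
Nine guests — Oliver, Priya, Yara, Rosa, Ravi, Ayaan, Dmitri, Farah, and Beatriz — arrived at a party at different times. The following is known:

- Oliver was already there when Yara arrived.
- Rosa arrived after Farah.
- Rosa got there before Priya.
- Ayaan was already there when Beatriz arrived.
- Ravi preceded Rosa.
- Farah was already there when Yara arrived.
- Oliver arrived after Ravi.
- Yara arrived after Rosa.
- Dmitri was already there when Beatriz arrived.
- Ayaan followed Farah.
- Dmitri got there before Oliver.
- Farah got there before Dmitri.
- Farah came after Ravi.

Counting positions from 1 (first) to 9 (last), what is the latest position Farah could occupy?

2

Farah must come before Ayaan, Beatriz, Dmitri, Oliver, Priya, Rosa, and Yara — 7 guests forced after them.
Everything else can be placed before Farah in some valid order, so Farah can sit as late as position 9 − 7 = 2.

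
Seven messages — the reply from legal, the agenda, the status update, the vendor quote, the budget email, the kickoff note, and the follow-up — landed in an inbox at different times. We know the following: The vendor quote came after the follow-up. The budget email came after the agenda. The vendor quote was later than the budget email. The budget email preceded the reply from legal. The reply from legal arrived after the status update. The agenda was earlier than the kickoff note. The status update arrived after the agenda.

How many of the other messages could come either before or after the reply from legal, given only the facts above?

3

Forced before the reply from legal: the agenda, the budget email, and the status update.
That leaves the follow-up, the kickoff note, and the vendor quote with no forced order relative to the reply from legal — 3.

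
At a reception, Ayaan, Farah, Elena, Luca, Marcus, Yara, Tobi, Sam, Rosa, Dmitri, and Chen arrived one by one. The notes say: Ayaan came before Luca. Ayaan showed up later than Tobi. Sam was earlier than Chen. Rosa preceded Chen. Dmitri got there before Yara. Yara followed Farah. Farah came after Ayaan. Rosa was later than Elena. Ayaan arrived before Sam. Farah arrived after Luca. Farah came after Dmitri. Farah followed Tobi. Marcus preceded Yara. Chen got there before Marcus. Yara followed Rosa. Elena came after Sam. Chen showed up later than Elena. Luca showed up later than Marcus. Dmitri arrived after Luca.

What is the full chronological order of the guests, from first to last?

Tobi, Ayaan, Sam, Elena, Rosa, Chen, Marcus, Luca, Dmitri, Farah, Yara

The constraints fix every adjacent pair, so only one ordering works:
Tobi → Ayaan → Sam → Elena → Rosa → Chen → Marcus → Luca → Dmitri → Farah → Yara.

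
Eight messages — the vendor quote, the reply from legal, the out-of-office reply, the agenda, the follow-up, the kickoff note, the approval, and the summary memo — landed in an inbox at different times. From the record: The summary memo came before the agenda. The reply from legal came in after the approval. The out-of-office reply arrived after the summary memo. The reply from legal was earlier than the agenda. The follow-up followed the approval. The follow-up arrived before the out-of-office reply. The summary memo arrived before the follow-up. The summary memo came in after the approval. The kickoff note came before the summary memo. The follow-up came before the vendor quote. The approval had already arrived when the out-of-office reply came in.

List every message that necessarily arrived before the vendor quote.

the approval, the follow-up, the kickoff note, the summary memo

Directly stated before the vendor quote: the follow-up.
The approval reaches the vendor quote via the approval → the follow-up → the vendor quote.
The kickoff note reaches the vendor quote via the kickoff note → the summary memo → the follow-up → the vendor quote.
The summary memo reaches the vendor quote via the summary memo → the follow-up → the vendor quote.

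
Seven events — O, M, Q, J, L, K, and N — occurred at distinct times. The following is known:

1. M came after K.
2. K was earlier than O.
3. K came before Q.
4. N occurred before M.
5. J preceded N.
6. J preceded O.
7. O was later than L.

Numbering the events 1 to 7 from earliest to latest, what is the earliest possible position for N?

J must come before N — 1 forced predecessor.
Nothing else is forced ahead of N, so its earliest slot is position 1 + 1 = 2.

2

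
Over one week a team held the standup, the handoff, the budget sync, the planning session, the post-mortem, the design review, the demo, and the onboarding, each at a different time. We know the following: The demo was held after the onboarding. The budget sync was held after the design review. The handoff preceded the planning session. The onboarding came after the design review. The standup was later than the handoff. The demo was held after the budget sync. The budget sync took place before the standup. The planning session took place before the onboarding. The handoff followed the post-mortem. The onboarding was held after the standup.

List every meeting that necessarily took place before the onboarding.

the budget sync, the design review, the handoff, the planning session, the post-mortem, the standup

Directly stated before the onboarding: the design review, the planning session, and the standup.
The budget sync reaches the onboarding via the budget sync → the standup → the onboarding.
The handoff reaches the onboarding via the handoff → the planning session → the onboarding.
The post-mortem reaches the onboarding via the post-mortem → the handoff → the planning session → the onboarding.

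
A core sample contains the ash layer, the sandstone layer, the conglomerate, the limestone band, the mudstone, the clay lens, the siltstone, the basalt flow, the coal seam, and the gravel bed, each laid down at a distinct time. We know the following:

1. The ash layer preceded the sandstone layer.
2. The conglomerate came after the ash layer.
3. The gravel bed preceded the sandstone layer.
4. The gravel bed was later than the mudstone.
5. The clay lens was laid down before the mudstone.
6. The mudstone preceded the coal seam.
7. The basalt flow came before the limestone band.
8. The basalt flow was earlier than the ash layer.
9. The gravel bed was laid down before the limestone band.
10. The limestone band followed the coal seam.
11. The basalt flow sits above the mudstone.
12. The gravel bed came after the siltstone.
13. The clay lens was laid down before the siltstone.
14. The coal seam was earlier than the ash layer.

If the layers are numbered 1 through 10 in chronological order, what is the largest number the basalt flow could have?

The basalt flow must come before the ash layer, the conglomerate, the limestone band, and the sandstone layer — 4 layers forced after it.
Everything else can be placed before the basalt flow in some valid order, so the basalt flow can sit as late as position 10 − 4 = 6.

6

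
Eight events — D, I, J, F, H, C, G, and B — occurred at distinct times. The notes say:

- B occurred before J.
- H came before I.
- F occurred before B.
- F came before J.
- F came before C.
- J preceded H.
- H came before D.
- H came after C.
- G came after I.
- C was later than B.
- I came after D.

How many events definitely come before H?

4

Directly stated before H: C and J.
B reaches H via B → J → H.
F reaches H via F → J → H.
That's B, C, F, and J — 4 in all.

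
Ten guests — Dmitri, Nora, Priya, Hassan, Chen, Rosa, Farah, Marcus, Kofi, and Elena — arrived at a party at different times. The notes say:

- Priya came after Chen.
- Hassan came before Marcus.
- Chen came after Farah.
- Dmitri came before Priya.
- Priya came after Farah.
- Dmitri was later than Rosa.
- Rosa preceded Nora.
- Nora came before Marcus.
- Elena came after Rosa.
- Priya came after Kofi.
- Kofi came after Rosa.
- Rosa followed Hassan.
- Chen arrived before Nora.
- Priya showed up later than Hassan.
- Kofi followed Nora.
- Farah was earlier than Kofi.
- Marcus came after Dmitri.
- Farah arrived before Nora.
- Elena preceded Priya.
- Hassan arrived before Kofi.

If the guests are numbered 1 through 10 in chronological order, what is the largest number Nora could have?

Nora must come before Kofi, Marcus, and Priya — 3 guests forced after them.
Everything else can be placed before Nora in some valid order, so Nora can sit as late as position 10 − 3 = 7.

7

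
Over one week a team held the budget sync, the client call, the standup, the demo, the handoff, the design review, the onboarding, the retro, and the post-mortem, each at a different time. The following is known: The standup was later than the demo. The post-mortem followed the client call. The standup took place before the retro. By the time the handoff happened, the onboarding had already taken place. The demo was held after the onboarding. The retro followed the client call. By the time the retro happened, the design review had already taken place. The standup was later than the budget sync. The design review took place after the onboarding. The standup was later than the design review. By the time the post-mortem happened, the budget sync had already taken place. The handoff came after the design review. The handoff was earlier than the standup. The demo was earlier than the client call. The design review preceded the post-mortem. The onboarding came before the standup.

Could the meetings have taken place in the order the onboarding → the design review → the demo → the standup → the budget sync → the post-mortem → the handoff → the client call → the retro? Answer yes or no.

no

The constraints require the client call before the post-mortem, but in the proposed sequence the post-mortem appears ahead of the client call. That one violation is enough.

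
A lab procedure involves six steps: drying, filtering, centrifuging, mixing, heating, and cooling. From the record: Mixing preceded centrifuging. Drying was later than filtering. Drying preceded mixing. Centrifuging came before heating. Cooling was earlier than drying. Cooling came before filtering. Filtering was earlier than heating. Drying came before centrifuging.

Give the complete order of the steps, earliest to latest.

cooling, filtering, drying, mixing, centrifuging, heating

The constraints fix every adjacent pair, so only one ordering works:
cooling → filtering → drying → mixing → centrifuging → heating.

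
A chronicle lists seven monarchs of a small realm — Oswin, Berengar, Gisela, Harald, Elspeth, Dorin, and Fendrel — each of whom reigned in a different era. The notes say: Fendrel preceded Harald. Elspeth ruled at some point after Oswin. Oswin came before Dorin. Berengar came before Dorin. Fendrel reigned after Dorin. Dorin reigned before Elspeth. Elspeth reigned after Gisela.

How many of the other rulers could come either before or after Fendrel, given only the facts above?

2

Forced before Fendrel: Berengar, Dorin, and Oswin; forced after Fendrel: Harald.
That leaves Elspeth and Gisela with no forced order relative to Fendrel — 2.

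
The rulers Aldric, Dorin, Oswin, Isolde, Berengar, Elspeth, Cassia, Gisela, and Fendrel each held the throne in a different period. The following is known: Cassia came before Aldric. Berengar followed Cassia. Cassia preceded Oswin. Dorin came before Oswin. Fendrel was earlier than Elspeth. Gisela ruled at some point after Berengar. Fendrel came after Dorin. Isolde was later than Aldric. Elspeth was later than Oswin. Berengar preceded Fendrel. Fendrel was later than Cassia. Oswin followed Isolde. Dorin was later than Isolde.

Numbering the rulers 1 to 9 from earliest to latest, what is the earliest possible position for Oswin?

5

Aldric, Cassia, Dorin, and Isolde must all come before Oswin — 4 forced predecessors.
Nothing else is forced ahead of Oswin, so their earliest slot is position 4 + 1 = 5.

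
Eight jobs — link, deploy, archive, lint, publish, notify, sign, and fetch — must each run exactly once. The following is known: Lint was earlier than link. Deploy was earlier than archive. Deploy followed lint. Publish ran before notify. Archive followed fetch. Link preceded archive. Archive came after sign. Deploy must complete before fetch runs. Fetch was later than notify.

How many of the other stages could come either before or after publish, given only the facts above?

Forced after publish: archive, fetch, and notify.
That leaves deploy, link, lint, and sign with no forced order relative to publish — 4.

4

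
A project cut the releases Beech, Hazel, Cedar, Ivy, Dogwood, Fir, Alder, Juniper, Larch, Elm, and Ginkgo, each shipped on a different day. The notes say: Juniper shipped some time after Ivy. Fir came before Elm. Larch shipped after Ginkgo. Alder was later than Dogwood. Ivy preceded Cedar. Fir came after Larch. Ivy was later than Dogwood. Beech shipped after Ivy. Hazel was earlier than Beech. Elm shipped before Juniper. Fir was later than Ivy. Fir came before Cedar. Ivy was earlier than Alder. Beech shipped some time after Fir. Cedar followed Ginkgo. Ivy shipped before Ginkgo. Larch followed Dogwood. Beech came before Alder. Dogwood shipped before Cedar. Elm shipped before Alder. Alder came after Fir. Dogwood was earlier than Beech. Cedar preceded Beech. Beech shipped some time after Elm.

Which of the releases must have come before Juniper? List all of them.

Dogwood, Elm, Fir, Ginkgo, Ivy, Larch

Directly stated before Juniper: Elm and Ivy.
Dogwood reaches Juniper via Dogwood → Ivy → Juniper.
Fir reaches Juniper via Fir → Elm → Juniper.
Ginkgo reaches Juniper via Ginkgo → Larch → Fir → Elm → Juniper.
Likewise Larch reaches Juniper by chaining the stated constraints.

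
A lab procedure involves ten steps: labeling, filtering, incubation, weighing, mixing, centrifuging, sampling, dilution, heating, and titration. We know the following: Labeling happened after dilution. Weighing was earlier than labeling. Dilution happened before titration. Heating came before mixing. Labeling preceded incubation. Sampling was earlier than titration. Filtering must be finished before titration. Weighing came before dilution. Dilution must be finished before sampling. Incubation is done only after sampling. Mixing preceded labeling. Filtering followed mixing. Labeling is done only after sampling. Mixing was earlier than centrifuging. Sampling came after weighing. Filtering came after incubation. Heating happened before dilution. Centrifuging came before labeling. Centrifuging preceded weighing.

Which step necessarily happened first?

Heating has a chain of constraints placing it before every other step, so heating must be first.

heating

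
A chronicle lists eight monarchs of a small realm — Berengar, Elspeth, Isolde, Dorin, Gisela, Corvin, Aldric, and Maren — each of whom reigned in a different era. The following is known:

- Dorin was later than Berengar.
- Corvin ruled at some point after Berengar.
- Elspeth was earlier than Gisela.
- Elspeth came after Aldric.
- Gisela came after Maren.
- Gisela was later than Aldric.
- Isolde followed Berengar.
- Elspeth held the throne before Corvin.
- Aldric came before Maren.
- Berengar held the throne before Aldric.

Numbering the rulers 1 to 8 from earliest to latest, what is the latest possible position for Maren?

7

Maren must come before Gisela — 1 ruler forced after them.
Everything else can be placed before Maren in some valid order, so Maren can sit as late as position 8 − 1 = 7.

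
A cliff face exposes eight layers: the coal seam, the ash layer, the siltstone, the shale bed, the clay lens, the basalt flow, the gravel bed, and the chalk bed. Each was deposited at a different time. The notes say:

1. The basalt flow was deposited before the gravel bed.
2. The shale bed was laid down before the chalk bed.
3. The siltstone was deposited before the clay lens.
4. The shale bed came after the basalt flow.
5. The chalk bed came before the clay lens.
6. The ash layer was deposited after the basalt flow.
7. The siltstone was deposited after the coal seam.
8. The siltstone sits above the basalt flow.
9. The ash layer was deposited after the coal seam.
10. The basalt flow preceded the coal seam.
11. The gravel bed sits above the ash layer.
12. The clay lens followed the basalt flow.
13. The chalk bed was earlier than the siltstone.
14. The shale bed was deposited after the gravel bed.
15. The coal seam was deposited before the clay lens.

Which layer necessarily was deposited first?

The basalt flow has a chain of constraints placing it before every other layer, so the basalt flow must be first.

the basalt flow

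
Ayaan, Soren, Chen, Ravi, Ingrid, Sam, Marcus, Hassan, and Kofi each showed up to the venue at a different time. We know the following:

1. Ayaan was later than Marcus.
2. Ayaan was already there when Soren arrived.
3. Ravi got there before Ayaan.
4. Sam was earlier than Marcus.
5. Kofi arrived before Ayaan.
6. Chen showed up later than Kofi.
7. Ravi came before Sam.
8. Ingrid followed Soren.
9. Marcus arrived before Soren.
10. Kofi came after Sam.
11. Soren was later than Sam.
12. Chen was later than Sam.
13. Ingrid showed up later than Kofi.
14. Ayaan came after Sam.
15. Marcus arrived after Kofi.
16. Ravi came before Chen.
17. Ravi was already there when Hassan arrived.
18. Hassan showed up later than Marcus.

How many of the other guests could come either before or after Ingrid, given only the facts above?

2

Forced before Ingrid: Ayaan, Kofi, Marcus, Ravi, Sam, and Soren.
That leaves Chen and Hassan with no forced order relative to Ingrid — 2.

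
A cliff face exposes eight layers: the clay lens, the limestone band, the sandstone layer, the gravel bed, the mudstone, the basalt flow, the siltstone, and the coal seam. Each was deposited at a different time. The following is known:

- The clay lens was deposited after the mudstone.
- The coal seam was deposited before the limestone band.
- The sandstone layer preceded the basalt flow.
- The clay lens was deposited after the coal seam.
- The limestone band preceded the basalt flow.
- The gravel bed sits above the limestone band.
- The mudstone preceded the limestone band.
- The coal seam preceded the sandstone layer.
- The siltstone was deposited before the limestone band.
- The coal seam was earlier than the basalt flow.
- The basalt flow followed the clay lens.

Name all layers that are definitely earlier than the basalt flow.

Directly stated before the basalt flow: the clay lens, the coal seam, the limestone band, and the sandstone layer.
The mudstone reaches the basalt flow via the mudstone → the clay lens → the basalt flow.
The siltstone reaches the basalt flow via the siltstone → the limestone band → the basalt flow.
No chain forces the gravel bed ahead of the basalt flow.

the clay lens, the coal seam, the limestone band, the mudstone, the sandstone layer, the siltstone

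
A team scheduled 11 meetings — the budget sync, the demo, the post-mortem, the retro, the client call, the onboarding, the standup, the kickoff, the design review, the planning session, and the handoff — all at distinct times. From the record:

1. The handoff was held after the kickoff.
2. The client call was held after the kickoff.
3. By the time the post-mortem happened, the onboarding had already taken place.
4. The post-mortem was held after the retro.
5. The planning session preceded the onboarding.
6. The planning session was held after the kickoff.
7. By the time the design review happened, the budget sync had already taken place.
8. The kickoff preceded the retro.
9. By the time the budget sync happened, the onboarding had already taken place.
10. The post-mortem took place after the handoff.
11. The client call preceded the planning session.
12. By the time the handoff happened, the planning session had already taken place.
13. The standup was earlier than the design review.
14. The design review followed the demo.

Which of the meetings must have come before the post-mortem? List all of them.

the client call, the handoff, the kickoff, the onboarding, the planning session, the retro

Directly stated before the post-mortem: the handoff, the onboarding, and the retro.
The client call reaches the post-mortem via the client call → the planning session → the handoff → the post-mortem.
The kickoff reaches the post-mortem via the kickoff → the retro → the post-mortem.
The planning session reaches the post-mortem via the planning session → the handoff → the post-mortem.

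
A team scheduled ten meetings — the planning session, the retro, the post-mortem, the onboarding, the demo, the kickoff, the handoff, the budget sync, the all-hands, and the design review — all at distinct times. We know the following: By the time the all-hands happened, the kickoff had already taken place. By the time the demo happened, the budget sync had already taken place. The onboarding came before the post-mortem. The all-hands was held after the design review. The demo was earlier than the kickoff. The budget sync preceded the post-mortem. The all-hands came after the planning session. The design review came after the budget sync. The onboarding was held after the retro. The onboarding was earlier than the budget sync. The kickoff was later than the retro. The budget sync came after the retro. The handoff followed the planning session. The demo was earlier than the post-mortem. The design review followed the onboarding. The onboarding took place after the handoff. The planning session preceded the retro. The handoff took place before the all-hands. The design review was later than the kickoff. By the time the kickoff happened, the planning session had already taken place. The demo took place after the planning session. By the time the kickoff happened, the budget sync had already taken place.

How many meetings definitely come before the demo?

5

Directly stated before the demo: the budget sync and the planning session.
The handoff reaches the demo via the handoff → the onboarding → the budget sync → the demo.
The onboarding reaches the demo via the onboarding → the budget sync → the demo.
The retro reaches the demo via the retro → the budget sync → the demo.
That's the budget sync, the handoff, the onboarding, the planning session, and the retro — 5 in all.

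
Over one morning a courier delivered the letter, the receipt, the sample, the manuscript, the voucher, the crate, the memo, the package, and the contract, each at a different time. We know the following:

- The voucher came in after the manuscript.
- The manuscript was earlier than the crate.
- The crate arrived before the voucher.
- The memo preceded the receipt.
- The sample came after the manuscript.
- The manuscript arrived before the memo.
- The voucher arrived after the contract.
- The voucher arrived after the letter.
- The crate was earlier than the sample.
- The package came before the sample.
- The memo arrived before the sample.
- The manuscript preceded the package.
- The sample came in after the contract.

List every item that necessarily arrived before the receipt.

Directly stated before the receipt: the memo.
The manuscript reaches the receipt via the manuscript → the memo → the receipt.
No chain forces the letter (or any of the others) ahead of the receipt.

the manuscript, the memo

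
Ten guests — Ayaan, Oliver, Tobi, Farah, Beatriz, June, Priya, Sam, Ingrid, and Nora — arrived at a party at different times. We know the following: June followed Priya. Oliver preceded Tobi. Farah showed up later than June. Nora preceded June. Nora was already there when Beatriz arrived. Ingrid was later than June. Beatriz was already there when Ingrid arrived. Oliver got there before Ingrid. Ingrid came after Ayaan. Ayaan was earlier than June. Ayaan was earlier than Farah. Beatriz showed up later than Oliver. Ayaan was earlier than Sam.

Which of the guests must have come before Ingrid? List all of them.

Ayaan, Beatriz, June, Nora, Oliver, Priya

Directly stated before Ingrid: Ayaan, Beatriz, June, and Oliver.
Nora reaches Ingrid via Nora → June → Ingrid.
Priya reaches Ingrid via Priya → June → Ingrid.
No chain forces Tobi (or any of the others) ahead of Ingrid.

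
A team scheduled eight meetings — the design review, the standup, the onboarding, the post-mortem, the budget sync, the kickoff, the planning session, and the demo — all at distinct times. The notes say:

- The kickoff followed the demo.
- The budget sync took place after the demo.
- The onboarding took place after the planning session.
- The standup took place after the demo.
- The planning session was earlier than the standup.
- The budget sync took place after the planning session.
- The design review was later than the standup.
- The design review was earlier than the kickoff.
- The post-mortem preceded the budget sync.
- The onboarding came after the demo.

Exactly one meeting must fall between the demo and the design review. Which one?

the standup

Tracing the constraints gives the demo → the standup → the design review, so the standup sits after the demo and before the design review.
No other meeting is forced both after the demo and before the design review.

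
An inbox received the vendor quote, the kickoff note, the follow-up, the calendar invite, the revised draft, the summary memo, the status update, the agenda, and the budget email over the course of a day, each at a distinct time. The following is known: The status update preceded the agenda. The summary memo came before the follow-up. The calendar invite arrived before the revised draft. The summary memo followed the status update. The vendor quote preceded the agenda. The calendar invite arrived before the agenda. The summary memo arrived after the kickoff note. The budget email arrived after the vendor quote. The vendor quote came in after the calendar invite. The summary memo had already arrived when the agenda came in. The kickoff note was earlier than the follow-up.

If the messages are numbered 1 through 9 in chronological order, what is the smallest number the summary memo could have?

The kickoff note and the status update must both come before the summary memo — 2 forced predecessors.
Nothing else is forced ahead of the summary memo, so its earliest slot is position 2 + 1 = 3.

3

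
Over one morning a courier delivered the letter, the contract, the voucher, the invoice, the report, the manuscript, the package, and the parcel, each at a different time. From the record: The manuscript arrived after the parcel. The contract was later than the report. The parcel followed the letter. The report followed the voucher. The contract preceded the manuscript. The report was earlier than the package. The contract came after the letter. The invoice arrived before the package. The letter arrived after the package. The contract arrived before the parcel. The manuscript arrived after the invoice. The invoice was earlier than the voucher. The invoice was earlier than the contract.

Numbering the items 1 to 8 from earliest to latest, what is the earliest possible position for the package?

The invoice, the report, and the voucher must all come before the package — 3 forced predecessors.
Nothing else is forced ahead of the package, so its earliest slot is position 3 + 1 = 4.

4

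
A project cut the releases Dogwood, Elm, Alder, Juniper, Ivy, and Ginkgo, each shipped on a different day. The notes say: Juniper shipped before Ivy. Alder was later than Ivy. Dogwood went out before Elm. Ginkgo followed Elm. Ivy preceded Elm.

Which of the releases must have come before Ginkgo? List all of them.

Dogwood, Elm, Ivy, Juniper

Directly stated before Ginkgo: Elm.
Dogwood reaches Ginkgo via Dogwood → Elm → Ginkgo.
Ivy reaches Ginkgo via Ivy → Elm → Ginkgo.
Juniper reaches Ginkgo via Juniper → Ivy → Elm → Ginkgo.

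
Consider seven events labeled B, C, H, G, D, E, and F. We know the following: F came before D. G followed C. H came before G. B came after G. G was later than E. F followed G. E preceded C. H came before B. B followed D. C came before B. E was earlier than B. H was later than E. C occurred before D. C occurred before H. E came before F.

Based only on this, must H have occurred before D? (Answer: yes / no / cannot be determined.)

yes

Chain the constraints: H → G → F → D. Each link is directly stated, so H comes before D.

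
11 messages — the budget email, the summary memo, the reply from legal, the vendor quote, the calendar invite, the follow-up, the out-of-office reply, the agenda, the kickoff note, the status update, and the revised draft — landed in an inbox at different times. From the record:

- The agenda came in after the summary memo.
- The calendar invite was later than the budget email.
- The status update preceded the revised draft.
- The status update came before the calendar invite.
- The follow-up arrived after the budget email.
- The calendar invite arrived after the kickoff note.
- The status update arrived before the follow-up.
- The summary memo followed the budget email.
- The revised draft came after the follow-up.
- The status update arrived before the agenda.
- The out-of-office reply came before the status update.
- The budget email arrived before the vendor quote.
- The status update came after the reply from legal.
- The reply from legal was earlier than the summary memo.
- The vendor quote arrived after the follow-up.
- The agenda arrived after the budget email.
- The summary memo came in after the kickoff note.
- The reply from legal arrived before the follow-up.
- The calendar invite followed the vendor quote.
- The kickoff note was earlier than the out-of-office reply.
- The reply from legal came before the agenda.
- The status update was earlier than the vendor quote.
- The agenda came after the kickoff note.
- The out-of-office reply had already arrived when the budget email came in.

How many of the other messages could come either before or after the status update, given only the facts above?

Forced before the status update: the kickoff note, the out-of-office reply, and the reply from legal; forced after the status update: the agenda, the calendar invite, the follow-up, the revised draft, and the vendor quote.
That leaves the budget email and the summary memo with no forced order relative to the status update — 2.

2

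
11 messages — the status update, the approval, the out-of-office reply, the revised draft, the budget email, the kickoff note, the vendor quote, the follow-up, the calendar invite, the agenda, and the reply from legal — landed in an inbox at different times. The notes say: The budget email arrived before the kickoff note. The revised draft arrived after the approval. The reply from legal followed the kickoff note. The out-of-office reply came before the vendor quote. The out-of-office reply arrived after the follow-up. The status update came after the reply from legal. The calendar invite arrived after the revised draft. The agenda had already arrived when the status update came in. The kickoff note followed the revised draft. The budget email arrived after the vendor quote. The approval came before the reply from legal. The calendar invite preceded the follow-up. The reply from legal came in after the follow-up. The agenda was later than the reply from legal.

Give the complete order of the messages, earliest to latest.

The constraints fix every adjacent pair, so only one ordering works:
the approval → the revised draft → the calendar invite → the follow-up → the out-of-office reply → the vendor quote → the budget email → the kickoff note → the reply from legal → the agenda → the status update.

the approval, the revised draft, the calendar invite, the follow-up, the out-of-office reply, the vendor quote, the budget email, the kickoff note, the reply from legal, the agenda, the status update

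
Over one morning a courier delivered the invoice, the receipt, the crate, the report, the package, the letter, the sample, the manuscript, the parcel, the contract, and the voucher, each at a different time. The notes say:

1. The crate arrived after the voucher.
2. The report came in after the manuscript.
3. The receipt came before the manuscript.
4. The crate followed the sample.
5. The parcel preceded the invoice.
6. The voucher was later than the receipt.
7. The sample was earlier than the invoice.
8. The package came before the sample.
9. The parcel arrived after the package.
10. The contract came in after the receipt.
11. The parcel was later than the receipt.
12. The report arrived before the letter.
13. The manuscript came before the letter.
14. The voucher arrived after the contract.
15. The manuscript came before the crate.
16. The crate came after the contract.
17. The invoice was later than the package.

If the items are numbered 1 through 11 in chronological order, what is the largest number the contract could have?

The contract must come before the crate and the voucher — 2 items forced after it.
Everything else can be placed before the contract in some valid order, so the contract can sit as late as position 11 − 2 = 9.

9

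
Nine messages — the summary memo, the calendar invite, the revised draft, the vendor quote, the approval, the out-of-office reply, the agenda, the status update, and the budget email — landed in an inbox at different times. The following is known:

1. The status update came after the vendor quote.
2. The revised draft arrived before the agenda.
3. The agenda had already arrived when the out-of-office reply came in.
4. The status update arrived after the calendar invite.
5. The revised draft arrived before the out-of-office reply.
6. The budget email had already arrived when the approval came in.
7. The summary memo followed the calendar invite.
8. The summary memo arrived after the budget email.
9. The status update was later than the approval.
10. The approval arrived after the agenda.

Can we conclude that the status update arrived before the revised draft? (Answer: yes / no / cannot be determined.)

no

Tracing the constraints gives the revised draft → the agenda → the approval → the status update, so the revised draft must come before the status update.
That means the status update cannot be before the revised draft.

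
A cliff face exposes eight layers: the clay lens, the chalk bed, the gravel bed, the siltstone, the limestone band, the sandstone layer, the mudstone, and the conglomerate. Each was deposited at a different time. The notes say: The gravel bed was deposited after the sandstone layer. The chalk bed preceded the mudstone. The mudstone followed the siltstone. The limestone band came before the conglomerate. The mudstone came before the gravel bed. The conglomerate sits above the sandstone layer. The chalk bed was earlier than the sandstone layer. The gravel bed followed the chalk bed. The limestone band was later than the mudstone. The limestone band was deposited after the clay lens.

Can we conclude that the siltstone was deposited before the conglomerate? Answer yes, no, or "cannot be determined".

yes

Chain the constraints: the siltstone → the mudstone → the limestone band → the conglomerate. Each link is directly stated, so the siltstone comes before the conglomerate.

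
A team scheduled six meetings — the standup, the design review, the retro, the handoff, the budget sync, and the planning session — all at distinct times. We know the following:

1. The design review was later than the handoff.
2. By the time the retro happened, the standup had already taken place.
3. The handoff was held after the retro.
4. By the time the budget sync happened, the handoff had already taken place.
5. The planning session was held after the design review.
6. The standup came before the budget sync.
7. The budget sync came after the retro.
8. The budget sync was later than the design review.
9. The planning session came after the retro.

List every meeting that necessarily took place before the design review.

Directly stated before the design review: the handoff.
The retro reaches the design review via the retro → the handoff → the design review.
The standup reaches the design review via the standup → the retro → the handoff → the design review.
No chain forces the budget sync (or any of the others) ahead of the design review.

the handoff, the retro, the standup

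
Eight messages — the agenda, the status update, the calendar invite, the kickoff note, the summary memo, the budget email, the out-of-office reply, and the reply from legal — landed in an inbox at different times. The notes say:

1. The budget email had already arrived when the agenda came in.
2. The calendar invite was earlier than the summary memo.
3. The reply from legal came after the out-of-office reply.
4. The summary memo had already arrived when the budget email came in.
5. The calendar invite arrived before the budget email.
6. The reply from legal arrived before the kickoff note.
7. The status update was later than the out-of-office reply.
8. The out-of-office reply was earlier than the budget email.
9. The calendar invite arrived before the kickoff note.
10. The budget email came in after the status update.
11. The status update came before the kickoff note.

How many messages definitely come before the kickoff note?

Directly stated before the kickoff note: the calendar invite, the reply from legal, and the status update.
The out-of-office reply reaches the kickoff note via the out-of-office reply → the status update → the kickoff note.
No chain forces the budget email (or any of the others) ahead of the kickoff note.
That's the calendar invite, the out-of-office reply, the reply from legal, and the status update — 4 in all.

4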